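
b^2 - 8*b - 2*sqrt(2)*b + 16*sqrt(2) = (b - 8)*(b - 2*sqrt(2))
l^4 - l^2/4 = l^2*(l - 1/2)*(l + 1/2)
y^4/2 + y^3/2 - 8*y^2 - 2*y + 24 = (y/2 + 1)*(y - 3)*(y - 2)*(y + 4)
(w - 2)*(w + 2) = w^2 - 4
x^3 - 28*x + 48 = (x - 4)*(x - 2)*(x + 6)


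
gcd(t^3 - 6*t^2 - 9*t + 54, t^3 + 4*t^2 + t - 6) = t + 3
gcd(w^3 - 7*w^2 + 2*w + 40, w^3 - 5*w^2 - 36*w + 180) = w - 5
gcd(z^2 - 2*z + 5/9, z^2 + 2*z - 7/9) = z - 1/3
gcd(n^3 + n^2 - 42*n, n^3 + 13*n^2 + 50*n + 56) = n + 7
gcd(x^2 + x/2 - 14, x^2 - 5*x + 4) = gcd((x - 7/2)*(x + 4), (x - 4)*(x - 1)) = 1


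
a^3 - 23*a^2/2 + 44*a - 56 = (a - 4)^2*(a - 7/2)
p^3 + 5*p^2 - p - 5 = (p - 1)*(p + 1)*(p + 5)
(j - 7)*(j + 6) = j^2 - j - 42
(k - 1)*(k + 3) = k^2 + 2*k - 3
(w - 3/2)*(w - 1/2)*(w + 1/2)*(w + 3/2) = w^4 - 5*w^2/2 + 9/16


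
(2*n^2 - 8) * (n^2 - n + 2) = 2*n^4 - 2*n^3 - 4*n^2 + 8*n - 16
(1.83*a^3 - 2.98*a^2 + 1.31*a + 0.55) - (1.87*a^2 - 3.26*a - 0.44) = 1.83*a^3 - 4.85*a^2 + 4.57*a + 0.99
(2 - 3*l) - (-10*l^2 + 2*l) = 10*l^2 - 5*l + 2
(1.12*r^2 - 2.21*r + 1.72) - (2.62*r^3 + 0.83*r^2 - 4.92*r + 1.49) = -2.62*r^3 + 0.29*r^2 + 2.71*r + 0.23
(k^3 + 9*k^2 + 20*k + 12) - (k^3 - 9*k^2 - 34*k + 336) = 18*k^2 + 54*k - 324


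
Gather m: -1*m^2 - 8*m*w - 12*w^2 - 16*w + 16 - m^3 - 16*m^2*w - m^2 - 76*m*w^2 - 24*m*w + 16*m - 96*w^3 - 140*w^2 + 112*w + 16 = -m^3 + m^2*(-16*w - 2) + m*(-76*w^2 - 32*w + 16) - 96*w^3 - 152*w^2 + 96*w + 32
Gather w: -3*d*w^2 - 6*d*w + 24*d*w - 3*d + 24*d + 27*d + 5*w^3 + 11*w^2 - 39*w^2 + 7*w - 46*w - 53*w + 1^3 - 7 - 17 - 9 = 48*d + 5*w^3 + w^2*(-3*d - 28) + w*(18*d - 92) - 32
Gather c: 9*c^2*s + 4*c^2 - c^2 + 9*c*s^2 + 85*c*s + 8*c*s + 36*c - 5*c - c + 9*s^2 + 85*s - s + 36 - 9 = c^2*(9*s + 3) + c*(9*s^2 + 93*s + 30) + 9*s^2 + 84*s + 27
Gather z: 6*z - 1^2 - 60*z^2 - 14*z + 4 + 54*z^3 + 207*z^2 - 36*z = 54*z^3 + 147*z^2 - 44*z + 3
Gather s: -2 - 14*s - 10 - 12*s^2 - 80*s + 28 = -12*s^2 - 94*s + 16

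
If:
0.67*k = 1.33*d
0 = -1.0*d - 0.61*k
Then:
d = 0.00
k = 0.00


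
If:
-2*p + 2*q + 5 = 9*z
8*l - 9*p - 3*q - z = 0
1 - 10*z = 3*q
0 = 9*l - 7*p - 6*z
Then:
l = 1696/1949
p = 1770/1949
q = -947/1949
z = 479/1949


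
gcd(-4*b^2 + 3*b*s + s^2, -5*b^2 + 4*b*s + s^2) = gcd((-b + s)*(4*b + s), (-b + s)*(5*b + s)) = -b + s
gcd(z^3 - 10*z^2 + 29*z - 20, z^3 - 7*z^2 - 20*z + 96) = 1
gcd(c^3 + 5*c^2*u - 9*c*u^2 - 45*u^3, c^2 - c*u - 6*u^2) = -c + 3*u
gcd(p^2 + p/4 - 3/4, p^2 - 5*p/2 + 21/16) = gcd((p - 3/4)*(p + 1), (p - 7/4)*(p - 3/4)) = p - 3/4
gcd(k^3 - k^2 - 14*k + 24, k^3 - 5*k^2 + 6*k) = k^2 - 5*k + 6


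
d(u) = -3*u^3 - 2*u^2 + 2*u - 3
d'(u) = -9*u^2 - 4*u + 2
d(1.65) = -18.62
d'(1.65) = -29.10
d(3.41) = -138.39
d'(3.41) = -116.29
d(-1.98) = 8.49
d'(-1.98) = -25.36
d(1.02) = -6.22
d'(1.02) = -11.44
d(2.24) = -42.27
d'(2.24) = -52.12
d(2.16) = -38.24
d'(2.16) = -48.63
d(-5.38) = 395.51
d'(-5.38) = -236.98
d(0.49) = -2.85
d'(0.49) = -2.12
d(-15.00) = 9642.00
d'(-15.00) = -1963.00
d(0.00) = -3.00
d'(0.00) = 2.00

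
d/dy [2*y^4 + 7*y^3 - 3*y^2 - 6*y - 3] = 8*y^3 + 21*y^2 - 6*y - 6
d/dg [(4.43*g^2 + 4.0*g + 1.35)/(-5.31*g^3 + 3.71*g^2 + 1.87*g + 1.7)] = (23.5233*g^4 + 42.48*g^3 + 14.9496*g^2 + 5.045*g + 4.2755)/(28.1961*g^6 - 39.4002*g^5 - 6.0953*g^4 - 4.1786*g^3 + 16.1109*g^2 + 6.358*g + 2.89)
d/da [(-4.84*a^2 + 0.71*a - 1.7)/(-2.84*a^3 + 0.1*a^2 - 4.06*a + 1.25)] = (-13.7456*a^4 + 4.0328*a^3 + 5.09539999999999*a^2 - 11.76*a - 6.0145)/(8.0656*a^6 - 0.568*a^5 + 23.0708*a^4 - 7.912*a^3 + 16.7336*a^2 - 10.15*a + 1.5625)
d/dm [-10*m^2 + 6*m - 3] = 6 - 20*m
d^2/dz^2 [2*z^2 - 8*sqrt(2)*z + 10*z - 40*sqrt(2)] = 4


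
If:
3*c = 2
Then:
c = 2/3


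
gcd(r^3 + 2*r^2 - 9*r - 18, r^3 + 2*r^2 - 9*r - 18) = r^3 + 2*r^2 - 9*r - 18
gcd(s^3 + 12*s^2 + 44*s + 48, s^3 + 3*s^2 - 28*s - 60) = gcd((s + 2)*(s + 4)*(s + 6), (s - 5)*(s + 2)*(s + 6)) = s^2 + 8*s + 12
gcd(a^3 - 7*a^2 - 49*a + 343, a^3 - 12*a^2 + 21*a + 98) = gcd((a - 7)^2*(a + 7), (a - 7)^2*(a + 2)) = a^2 - 14*a + 49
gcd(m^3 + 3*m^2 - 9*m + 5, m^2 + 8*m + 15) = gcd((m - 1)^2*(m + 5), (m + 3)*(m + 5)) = m + 5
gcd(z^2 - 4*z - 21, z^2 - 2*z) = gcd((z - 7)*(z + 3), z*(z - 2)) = 1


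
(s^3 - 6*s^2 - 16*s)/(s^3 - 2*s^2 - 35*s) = (-s^2 + 6*s + 16)/(-s^2 + 2*s + 35)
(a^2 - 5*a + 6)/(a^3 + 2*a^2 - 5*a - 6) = (a - 3)/(a^2 + 4*a + 3)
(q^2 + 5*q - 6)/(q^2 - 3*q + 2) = (q + 6)/(q - 2)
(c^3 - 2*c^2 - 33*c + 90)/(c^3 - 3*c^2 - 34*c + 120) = (c - 3)/(c - 4)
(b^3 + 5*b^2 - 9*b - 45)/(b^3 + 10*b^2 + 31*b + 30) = (b - 3)/(b + 2)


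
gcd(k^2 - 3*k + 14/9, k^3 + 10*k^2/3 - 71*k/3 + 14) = k - 2/3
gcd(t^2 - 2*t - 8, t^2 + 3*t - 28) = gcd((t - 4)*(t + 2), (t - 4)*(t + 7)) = t - 4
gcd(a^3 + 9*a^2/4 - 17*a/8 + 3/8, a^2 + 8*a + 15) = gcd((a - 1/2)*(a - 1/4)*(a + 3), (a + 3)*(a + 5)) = a + 3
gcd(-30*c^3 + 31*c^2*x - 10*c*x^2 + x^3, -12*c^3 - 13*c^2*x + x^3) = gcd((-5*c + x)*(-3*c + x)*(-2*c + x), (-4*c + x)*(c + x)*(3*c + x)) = 1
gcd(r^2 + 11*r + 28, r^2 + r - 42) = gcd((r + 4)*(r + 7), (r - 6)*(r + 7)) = r + 7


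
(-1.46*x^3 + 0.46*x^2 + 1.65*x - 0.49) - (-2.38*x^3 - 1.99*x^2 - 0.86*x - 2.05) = 0.92*x^3 + 2.45*x^2 + 2.51*x + 1.56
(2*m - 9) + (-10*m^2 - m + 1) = -10*m^2 + m - 8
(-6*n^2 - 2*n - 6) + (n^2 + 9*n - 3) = -5*n^2 + 7*n - 9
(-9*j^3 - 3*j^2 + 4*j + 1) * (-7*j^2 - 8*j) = 63*j^5 + 93*j^4 - 4*j^3 - 39*j^2 - 8*j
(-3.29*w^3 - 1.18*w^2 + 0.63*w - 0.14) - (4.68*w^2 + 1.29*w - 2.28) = -3.29*w^3 - 5.86*w^2 - 0.66*w + 2.14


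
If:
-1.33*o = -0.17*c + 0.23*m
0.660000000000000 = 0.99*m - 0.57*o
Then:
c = 8.60249554367201*o + 0.901960784313726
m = 0.575757575757576*o + 0.666666666666667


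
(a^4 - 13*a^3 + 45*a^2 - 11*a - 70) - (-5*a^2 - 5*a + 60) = a^4 - 13*a^3 + 50*a^2 - 6*a - 130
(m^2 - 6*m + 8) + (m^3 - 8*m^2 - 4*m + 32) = m^3 - 7*m^2 - 10*m + 40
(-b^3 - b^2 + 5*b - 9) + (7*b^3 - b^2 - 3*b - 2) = 6*b^3 - 2*b^2 + 2*b - 11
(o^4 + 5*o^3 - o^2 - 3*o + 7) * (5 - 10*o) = -10*o^5 - 45*o^4 + 35*o^3 + 25*o^2 - 85*o + 35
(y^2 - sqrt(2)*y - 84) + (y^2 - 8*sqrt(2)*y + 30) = 2*y^2 - 9*sqrt(2)*y - 54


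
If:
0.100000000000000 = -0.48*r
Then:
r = -0.21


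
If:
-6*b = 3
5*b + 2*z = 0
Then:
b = -1/2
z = 5/4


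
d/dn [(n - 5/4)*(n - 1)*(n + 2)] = 3*n^2 - n/2 - 13/4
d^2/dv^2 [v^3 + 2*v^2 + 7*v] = 6*v + 4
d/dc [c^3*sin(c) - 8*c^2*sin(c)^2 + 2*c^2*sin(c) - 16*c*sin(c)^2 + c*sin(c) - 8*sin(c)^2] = c^3*cos(c) + 3*c^2*sin(c) - 8*c^2*sin(2*c) + 2*c^2*cos(c) + 4*c*sin(c) - 8*c*sin(2*c) + c*cos(c) + 8*sqrt(2)*c*cos(2*c + pi/4) - 8*c + sin(c) + 8*sqrt(2)*cos(2*c + pi/4) - 8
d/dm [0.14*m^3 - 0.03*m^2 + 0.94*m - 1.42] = 0.42*m^2 - 0.06*m + 0.94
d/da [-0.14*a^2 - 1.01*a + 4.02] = -0.28*a - 1.01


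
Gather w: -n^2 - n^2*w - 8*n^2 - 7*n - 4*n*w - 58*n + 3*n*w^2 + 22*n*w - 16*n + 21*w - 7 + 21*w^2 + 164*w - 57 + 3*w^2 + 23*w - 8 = -9*n^2 - 81*n + w^2*(3*n + 24) + w*(-n^2 + 18*n + 208) - 72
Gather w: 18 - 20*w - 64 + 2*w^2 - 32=2*w^2 - 20*w - 78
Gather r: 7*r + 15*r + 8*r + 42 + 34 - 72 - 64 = 30*r - 60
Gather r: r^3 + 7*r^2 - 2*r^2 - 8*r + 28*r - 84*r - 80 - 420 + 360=r^3 + 5*r^2 - 64*r - 140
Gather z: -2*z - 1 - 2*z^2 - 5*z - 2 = -2*z^2 - 7*z - 3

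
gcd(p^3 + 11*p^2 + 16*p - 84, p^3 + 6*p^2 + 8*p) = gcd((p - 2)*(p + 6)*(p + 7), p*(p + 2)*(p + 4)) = 1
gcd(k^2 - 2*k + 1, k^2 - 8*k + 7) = k - 1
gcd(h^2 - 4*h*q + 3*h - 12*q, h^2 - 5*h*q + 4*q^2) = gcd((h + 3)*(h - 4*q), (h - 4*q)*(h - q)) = -h + 4*q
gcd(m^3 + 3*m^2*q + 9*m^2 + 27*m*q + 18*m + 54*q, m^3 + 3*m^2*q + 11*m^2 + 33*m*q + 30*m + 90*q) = m^2 + 3*m*q + 6*m + 18*q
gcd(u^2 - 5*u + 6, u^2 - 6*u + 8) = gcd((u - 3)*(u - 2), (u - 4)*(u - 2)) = u - 2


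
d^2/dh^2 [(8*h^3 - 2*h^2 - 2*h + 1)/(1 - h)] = 2*(-8*h^3 + 24*h^2 - 24*h + 3)/(h^3 - 3*h^2 + 3*h - 1)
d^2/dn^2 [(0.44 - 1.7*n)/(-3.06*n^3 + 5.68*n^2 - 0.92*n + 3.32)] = (95.50872*n^5 - 226.723968*n^4 + 222.481312*n^3 + 114.642816*n^2 - 205.372224*n + 26.234816)/(28.652616*n^9 - 159.555744*n^8 + 322.012368*n^7 - 372.453904*n^6 + 443.039712*n^5 - 391.834944*n^4 + 206.058272*n^3 - 196.25184*n^2 + 30.421824*n - 36.594368)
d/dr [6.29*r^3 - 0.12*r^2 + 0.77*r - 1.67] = 18.87*r^2 - 0.24*r + 0.77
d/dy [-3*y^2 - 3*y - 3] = -6*y - 3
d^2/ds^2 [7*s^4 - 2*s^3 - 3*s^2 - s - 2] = 84*s^2 - 12*s - 6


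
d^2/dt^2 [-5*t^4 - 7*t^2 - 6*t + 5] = -60*t^2 - 14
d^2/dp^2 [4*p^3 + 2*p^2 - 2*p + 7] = 24*p + 4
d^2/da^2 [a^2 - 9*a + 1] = 2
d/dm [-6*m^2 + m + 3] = 1 - 12*m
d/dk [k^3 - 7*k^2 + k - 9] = 3*k^2 - 14*k + 1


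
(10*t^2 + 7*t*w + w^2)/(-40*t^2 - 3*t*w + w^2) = (-2*t - w)/(8*t - w)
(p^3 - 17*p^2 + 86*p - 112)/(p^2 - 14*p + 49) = (p^2 - 10*p + 16)/(p - 7)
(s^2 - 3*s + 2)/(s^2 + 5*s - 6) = (s - 2)/(s + 6)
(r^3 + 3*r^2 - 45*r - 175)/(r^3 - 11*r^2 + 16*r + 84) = (r^2 + 10*r + 25)/(r^2 - 4*r - 12)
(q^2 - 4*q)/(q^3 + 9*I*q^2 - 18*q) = (q - 4)/(q^2 + 9*I*q - 18)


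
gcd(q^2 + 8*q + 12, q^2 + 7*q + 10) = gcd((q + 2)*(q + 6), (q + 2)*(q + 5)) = q + 2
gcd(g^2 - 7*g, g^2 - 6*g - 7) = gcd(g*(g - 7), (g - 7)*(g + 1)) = g - 7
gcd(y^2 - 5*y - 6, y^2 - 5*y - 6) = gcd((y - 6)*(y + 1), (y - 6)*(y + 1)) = y^2 - 5*y - 6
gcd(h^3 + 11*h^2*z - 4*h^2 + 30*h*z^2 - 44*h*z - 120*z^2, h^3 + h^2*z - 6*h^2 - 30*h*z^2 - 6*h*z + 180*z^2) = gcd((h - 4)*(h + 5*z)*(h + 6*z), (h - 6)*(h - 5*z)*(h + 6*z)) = h + 6*z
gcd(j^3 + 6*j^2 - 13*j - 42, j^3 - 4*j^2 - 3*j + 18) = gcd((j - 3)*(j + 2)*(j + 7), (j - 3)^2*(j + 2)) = j^2 - j - 6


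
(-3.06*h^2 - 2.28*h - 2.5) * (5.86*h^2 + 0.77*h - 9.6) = -17.9316*h^4 - 15.717*h^3 + 12.9704*h^2 + 19.963*h + 24.0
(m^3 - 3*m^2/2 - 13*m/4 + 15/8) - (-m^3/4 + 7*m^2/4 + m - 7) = 5*m^3/4 - 13*m^2/4 - 17*m/4 + 71/8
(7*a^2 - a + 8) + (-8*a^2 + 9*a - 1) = -a^2 + 8*a + 7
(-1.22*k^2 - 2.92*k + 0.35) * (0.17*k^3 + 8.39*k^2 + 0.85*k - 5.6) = -0.2074*k^5 - 10.7322*k^4 - 25.4763*k^3 + 7.2865*k^2 + 16.6495*k - 1.96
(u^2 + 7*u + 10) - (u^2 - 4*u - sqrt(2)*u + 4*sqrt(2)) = sqrt(2)*u + 11*u - 4*sqrt(2) + 10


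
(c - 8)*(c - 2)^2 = c^3 - 12*c^2 + 36*c - 32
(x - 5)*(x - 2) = x^2 - 7*x + 10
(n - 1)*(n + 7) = n^2 + 6*n - 7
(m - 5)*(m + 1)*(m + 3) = m^3 - m^2 - 17*m - 15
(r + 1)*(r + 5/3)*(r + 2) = r^3 + 14*r^2/3 + 7*r + 10/3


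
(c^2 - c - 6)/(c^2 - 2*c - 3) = (c + 2)/(c + 1)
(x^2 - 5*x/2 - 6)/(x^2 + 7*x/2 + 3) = (x - 4)/(x + 2)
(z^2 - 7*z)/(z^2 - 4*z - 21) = z/(z + 3)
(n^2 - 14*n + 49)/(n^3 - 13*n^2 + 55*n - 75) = (n^2 - 14*n + 49)/(n^3 - 13*n^2 + 55*n - 75)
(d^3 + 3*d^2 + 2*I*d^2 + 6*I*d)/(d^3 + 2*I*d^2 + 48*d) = (d^2 + d*(3 + 2*I) + 6*I)/(d^2 + 2*I*d + 48)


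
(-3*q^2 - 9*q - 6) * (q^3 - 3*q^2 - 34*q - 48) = -3*q^5 + 123*q^3 + 468*q^2 + 636*q + 288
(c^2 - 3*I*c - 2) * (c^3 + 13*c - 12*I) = c^5 - 3*I*c^4 + 11*c^3 - 51*I*c^2 - 62*c + 24*I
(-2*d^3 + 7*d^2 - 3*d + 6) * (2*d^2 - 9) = -4*d^5 + 14*d^4 + 12*d^3 - 51*d^2 + 27*d - 54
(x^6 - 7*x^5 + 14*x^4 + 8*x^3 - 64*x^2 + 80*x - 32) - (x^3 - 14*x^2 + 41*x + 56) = x^6 - 7*x^5 + 14*x^4 + 7*x^3 - 50*x^2 + 39*x - 88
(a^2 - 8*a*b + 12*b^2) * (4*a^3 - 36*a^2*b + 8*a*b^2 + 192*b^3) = 4*a^5 - 68*a^4*b + 344*a^3*b^2 - 304*a^2*b^3 - 1440*a*b^4 + 2304*b^5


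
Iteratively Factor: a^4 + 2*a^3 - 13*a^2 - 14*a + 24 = (a - 1)*(a^3 + 3*a^2 - 10*a - 24) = (a - 1)*(a + 4)*(a^2 - a - 6) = (a - 1)*(a + 2)*(a + 4)*(a - 3)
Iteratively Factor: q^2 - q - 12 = (q + 3)*(q - 4)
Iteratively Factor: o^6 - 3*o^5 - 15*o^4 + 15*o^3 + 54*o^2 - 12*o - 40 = (o - 2)*(o^5 - o^4 - 17*o^3 - 19*o^2 + 16*o + 20) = (o - 2)*(o + 2)*(o^4 - 3*o^3 - 11*o^2 + 3*o + 10) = (o - 2)*(o - 1)*(o + 2)*(o^3 - 2*o^2 - 13*o - 10) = (o - 2)*(o - 1)*(o + 1)*(o + 2)*(o^2 - 3*o - 10) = (o - 5)*(o - 2)*(o - 1)*(o + 1)*(o + 2)*(o + 2)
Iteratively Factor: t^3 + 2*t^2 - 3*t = (t + 3)*(t^2 - t) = (t - 1)*(t + 3)*(t)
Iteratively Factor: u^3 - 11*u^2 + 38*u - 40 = (u - 5)*(u^2 - 6*u + 8) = (u - 5)*(u - 4)*(u - 2)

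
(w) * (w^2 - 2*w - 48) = w^3 - 2*w^2 - 48*w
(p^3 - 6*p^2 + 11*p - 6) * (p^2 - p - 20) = p^5 - 7*p^4 - 3*p^3 + 103*p^2 - 214*p + 120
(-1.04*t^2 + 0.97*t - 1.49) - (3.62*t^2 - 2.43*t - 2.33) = -4.66*t^2 + 3.4*t + 0.84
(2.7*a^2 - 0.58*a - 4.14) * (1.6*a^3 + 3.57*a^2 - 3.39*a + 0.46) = 4.32*a^5 + 8.711*a^4 - 17.8476*a^3 - 11.5716*a^2 + 13.7678*a - 1.9044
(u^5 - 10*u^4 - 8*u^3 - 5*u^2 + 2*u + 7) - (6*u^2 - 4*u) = u^5 - 10*u^4 - 8*u^3 - 11*u^2 + 6*u + 7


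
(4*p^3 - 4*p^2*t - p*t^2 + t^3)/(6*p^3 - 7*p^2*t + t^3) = (2*p + t)/(3*p + t)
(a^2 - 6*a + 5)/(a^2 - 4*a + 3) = (a - 5)/(a - 3)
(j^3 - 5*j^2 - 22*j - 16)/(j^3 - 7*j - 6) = (j - 8)/(j - 3)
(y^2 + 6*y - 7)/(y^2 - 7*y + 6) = (y + 7)/(y - 6)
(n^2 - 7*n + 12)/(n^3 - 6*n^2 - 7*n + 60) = (n - 3)/(n^2 - 2*n - 15)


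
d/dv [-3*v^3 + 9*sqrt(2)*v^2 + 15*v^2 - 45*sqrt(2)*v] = -9*v^2 + 18*sqrt(2)*v + 30*v - 45*sqrt(2)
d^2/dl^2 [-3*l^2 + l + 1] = -6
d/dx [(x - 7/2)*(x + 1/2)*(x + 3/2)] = 3*x^2 - 3*x - 25/4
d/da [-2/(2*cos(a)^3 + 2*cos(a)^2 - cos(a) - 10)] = 8*(-6*cos(a)^2 - 4*cos(a) + 1)*sin(a)/(-4*sin(a)^2 + cos(a) + cos(3*a) - 16)^2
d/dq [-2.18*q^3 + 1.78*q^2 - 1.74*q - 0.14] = -6.54*q^2 + 3.56*q - 1.74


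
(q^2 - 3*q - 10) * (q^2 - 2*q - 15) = q^4 - 5*q^3 - 19*q^2 + 65*q + 150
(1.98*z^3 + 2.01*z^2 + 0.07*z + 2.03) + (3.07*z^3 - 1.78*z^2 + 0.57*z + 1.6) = 5.05*z^3 + 0.23*z^2 + 0.64*z + 3.63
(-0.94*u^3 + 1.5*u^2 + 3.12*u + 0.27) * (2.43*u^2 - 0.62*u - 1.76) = -2.2842*u^5 + 4.2278*u^4 + 8.306*u^3 - 3.9183*u^2 - 5.6586*u - 0.4752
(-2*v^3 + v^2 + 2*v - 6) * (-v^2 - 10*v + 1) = 2*v^5 + 19*v^4 - 14*v^3 - 13*v^2 + 62*v - 6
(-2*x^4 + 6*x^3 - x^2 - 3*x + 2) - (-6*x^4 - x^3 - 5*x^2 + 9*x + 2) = 4*x^4 + 7*x^3 + 4*x^2 - 12*x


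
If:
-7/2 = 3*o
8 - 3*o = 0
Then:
No Solution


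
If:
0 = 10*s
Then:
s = 0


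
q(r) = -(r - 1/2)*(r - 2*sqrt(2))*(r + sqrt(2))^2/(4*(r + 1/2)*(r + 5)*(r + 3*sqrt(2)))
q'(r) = (r - 1/2)*(r - 2*sqrt(2))*(r + sqrt(2))^2/(4*(r + 1/2)*(r + 5)*(r + 3*sqrt(2))^2) - (r - 1/2)*(r - 2*sqrt(2))*(2*r + 2*sqrt(2))/(4*(r + 1/2)*(r + 5)*(r + 3*sqrt(2))) - (r - 1/2)*(r + sqrt(2))^2/(4*(r + 1/2)*(r + 5)*(r + 3*sqrt(2))) + (r - 1/2)*(r - 2*sqrt(2))*(r + sqrt(2))^2/(4*(r + 1/2)*(r + 5)^2*(r + 3*sqrt(2))) + (r - 1/2)*(r - 2*sqrt(2))*(r + sqrt(2))^2/(4*(r + 1/2)^2*(r + 5)*(r + 3*sqrt(2))) - (r - 2*sqrt(2))*(r + sqrt(2))^2/(4*(r + 1/2)*(r + 5)*(r + 3*sqrt(2)))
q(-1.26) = 0.01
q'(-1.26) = 0.06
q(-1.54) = 0.00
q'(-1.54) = -0.06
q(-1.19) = 0.01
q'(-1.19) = 0.10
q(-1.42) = 0.00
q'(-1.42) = 0.00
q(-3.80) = 23.14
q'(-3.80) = -92.81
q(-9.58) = 9.39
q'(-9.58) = 0.86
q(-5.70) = 45.77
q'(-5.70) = 71.49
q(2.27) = 0.03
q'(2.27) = -0.03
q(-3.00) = 2.06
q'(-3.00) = -5.41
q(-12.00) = 8.32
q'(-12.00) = 0.19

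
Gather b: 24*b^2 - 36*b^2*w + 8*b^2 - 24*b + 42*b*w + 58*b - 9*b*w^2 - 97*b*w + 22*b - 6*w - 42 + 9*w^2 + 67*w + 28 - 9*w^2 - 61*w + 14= b^2*(32 - 36*w) + b*(-9*w^2 - 55*w + 56)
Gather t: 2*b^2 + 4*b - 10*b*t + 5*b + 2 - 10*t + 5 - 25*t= 2*b^2 + 9*b + t*(-10*b - 35) + 7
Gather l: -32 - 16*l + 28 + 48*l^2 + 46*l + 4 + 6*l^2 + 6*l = 54*l^2 + 36*l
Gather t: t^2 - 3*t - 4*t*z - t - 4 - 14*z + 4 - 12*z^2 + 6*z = t^2 + t*(-4*z - 4) - 12*z^2 - 8*z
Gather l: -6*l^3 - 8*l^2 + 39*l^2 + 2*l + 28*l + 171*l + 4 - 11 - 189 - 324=-6*l^3 + 31*l^2 + 201*l - 520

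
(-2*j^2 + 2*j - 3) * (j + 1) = -2*j^3 - j - 3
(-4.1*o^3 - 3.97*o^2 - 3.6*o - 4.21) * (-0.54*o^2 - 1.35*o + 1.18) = 2.214*o^5 + 7.6788*o^4 + 2.4655*o^3 + 2.4488*o^2 + 1.4355*o - 4.9678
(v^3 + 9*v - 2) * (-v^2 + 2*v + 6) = -v^5 + 2*v^4 - 3*v^3 + 20*v^2 + 50*v - 12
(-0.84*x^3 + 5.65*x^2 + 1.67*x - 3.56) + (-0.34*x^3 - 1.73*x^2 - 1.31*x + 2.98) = -1.18*x^3 + 3.92*x^2 + 0.36*x - 0.58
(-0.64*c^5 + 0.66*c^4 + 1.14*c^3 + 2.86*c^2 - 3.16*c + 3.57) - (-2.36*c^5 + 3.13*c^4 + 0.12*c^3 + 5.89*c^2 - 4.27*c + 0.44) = 1.72*c^5 - 2.47*c^4 + 1.02*c^3 - 3.03*c^2 + 1.11*c + 3.13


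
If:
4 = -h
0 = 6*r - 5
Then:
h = -4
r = 5/6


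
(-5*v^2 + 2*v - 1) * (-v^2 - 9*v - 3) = 5*v^4 + 43*v^3 - 2*v^2 + 3*v + 3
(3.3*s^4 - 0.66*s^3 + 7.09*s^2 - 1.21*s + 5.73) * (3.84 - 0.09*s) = -0.297*s^5 + 12.7314*s^4 - 3.1725*s^3 + 27.3345*s^2 - 5.1621*s + 22.0032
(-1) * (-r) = r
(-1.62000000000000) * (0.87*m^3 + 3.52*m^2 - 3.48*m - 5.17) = -1.4094*m^3 - 5.7024*m^2 + 5.6376*m + 8.3754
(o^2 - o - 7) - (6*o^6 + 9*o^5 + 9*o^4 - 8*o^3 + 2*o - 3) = -6*o^6 - 9*o^5 - 9*o^4 + 8*o^3 + o^2 - 3*o - 4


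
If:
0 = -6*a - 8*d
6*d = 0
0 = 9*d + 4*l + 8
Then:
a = 0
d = 0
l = -2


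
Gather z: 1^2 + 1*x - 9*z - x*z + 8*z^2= x + 8*z^2 + z*(-x - 9) + 1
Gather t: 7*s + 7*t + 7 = 7*s + 7*t + 7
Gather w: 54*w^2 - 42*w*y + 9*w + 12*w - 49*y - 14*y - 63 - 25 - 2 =54*w^2 + w*(21 - 42*y) - 63*y - 90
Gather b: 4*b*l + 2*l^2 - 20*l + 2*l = 4*b*l + 2*l^2 - 18*l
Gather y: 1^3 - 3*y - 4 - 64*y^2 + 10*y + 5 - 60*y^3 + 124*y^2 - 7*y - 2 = -60*y^3 + 60*y^2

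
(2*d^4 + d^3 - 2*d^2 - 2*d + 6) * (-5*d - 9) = -10*d^5 - 23*d^4 + d^3 + 28*d^2 - 12*d - 54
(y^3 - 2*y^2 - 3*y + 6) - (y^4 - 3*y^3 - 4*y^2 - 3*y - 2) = -y^4 + 4*y^3 + 2*y^2 + 8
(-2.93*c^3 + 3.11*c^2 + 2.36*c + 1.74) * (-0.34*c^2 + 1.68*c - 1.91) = 0.9962*c^5 - 5.9798*c^4 + 10.0187*c^3 - 2.5669*c^2 - 1.5844*c - 3.3234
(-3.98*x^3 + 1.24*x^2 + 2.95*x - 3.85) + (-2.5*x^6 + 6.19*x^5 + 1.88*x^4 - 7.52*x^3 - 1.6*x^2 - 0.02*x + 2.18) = -2.5*x^6 + 6.19*x^5 + 1.88*x^4 - 11.5*x^3 - 0.36*x^2 + 2.93*x - 1.67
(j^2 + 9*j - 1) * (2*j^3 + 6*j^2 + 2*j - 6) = 2*j^5 + 24*j^4 + 54*j^3 + 6*j^2 - 56*j + 6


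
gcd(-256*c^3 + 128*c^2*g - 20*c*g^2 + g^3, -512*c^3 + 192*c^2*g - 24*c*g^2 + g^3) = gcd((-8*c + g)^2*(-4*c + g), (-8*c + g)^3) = 64*c^2 - 16*c*g + g^2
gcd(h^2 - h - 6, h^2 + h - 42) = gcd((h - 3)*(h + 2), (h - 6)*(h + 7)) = 1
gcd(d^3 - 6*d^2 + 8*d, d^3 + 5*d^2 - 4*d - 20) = d - 2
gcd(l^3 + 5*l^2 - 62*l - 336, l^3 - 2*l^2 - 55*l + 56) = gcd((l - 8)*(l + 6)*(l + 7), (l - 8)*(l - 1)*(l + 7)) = l^2 - l - 56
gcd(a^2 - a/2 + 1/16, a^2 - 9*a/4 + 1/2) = a - 1/4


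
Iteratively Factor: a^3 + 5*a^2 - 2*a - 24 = (a + 4)*(a^2 + a - 6) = (a + 3)*(a + 4)*(a - 2)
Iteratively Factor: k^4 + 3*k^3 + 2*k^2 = (k + 1)*(k^3 + 2*k^2) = k*(k + 1)*(k^2 + 2*k) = k*(k + 1)*(k + 2)*(k)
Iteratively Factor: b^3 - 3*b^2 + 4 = (b - 2)*(b^2 - b - 2) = (b - 2)^2*(b + 1)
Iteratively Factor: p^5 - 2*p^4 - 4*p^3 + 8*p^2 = (p - 2)*(p^4 - 4*p^2) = p*(p - 2)*(p^3 - 4*p) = p*(p - 2)^2*(p^2 + 2*p) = p^2*(p - 2)^2*(p + 2)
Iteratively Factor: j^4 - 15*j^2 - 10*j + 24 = (j + 3)*(j^3 - 3*j^2 - 6*j + 8) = (j - 4)*(j + 3)*(j^2 + j - 2) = (j - 4)*(j + 2)*(j + 3)*(j - 1)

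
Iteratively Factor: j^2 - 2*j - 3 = (j + 1)*(j - 3)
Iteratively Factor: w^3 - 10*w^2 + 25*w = (w)*(w^2 - 10*w + 25) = w*(w - 5)*(w - 5)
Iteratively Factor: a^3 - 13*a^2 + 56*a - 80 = (a - 4)*(a^2 - 9*a + 20) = (a - 4)^2*(a - 5)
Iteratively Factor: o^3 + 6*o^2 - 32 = (o - 2)*(o^2 + 8*o + 16) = (o - 2)*(o + 4)*(o + 4)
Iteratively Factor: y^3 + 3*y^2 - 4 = (y - 1)*(y^2 + 4*y + 4) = (y - 1)*(y + 2)*(y + 2)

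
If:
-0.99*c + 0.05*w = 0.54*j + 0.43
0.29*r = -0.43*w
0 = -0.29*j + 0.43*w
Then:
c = -0.758272378962034*w - 0.434343434343434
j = 1.48275862068966*w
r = -1.48275862068966*w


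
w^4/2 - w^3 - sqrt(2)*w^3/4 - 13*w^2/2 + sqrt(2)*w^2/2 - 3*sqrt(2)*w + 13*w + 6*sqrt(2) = (w/2 + sqrt(2))*(w - 2)*(w - 3*sqrt(2))*(w + sqrt(2)/2)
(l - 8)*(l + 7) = l^2 - l - 56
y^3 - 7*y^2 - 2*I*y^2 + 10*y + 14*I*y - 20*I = (y - 5)*(y - 2)*(y - 2*I)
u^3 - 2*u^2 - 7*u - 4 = (u - 4)*(u + 1)^2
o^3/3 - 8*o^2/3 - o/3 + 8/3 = (o/3 + 1/3)*(o - 8)*(o - 1)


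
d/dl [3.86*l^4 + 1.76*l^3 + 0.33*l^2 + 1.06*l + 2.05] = 15.44*l^3 + 5.28*l^2 + 0.66*l + 1.06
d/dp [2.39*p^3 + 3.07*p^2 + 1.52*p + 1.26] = 7.17*p^2 + 6.14*p + 1.52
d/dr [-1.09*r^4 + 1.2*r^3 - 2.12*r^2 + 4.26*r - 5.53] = -4.36*r^3 + 3.6*r^2 - 4.24*r + 4.26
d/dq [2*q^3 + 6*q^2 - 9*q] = 6*q^2 + 12*q - 9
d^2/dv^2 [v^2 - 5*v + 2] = 2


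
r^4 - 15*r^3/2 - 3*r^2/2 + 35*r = r*(r - 7)*(r - 5/2)*(r + 2)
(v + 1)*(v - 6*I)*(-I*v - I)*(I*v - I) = v^4 + v^3 - 6*I*v^3 - v^2 - 6*I*v^2 - v + 6*I*v + 6*I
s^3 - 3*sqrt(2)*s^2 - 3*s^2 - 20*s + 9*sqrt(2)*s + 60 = (s - 3)*(s - 5*sqrt(2))*(s + 2*sqrt(2))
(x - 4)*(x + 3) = x^2 - x - 12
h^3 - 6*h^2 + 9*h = h*(h - 3)^2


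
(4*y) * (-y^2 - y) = -4*y^3 - 4*y^2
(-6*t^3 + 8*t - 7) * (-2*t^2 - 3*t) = 12*t^5 + 18*t^4 - 16*t^3 - 10*t^2 + 21*t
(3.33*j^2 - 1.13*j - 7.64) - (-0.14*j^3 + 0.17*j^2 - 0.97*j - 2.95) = 0.14*j^3 + 3.16*j^2 - 0.16*j - 4.69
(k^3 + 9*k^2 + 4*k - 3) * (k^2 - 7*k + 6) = k^5 + 2*k^4 - 53*k^3 + 23*k^2 + 45*k - 18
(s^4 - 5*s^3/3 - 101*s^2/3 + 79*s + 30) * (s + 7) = s^5 + 16*s^4/3 - 136*s^3/3 - 470*s^2/3 + 583*s + 210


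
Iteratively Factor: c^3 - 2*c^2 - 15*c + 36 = (c - 3)*(c^2 + c - 12) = (c - 3)^2*(c + 4)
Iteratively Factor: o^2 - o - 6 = (o + 2)*(o - 3)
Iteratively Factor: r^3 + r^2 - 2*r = (r)*(r^2 + r - 2) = r*(r - 1)*(r + 2)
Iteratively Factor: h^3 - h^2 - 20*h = (h)*(h^2 - h - 20) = h*(h - 5)*(h + 4)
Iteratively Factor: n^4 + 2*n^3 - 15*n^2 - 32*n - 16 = (n - 4)*(n^3 + 6*n^2 + 9*n + 4) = (n - 4)*(n + 1)*(n^2 + 5*n + 4) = (n - 4)*(n + 1)*(n + 4)*(n + 1)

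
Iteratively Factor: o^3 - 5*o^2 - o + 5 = (o + 1)*(o^2 - 6*o + 5) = (o - 1)*(o + 1)*(o - 5)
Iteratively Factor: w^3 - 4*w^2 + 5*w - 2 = (w - 2)*(w^2 - 2*w + 1) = (w - 2)*(w - 1)*(w - 1)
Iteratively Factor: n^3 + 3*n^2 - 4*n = (n + 4)*(n^2 - n) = (n - 1)*(n + 4)*(n)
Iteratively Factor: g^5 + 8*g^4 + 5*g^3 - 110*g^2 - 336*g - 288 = (g + 2)*(g^4 + 6*g^3 - 7*g^2 - 96*g - 144) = (g + 2)*(g + 3)*(g^3 + 3*g^2 - 16*g - 48) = (g - 4)*(g + 2)*(g + 3)*(g^2 + 7*g + 12) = (g - 4)*(g + 2)*(g + 3)^2*(g + 4)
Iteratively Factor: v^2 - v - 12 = (v + 3)*(v - 4)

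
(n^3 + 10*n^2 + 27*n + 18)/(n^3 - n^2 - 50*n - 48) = (n + 3)/(n - 8)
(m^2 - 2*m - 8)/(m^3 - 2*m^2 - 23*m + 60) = (m + 2)/(m^2 + 2*m - 15)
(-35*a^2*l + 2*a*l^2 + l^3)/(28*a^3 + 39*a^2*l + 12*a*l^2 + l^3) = l*(-5*a + l)/(4*a^2 + 5*a*l + l^2)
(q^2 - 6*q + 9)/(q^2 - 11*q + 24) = (q - 3)/(q - 8)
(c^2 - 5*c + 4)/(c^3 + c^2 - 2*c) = (c - 4)/(c*(c + 2))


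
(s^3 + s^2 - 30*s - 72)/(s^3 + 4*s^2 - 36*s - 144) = (s + 3)/(s + 6)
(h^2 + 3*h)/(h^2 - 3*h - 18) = h/(h - 6)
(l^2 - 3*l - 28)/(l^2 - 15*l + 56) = (l + 4)/(l - 8)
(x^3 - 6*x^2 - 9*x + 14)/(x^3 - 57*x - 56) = (-x^3 + 6*x^2 + 9*x - 14)/(-x^3 + 57*x + 56)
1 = 1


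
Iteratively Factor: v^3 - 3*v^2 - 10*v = (v - 5)*(v^2 + 2*v) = v*(v - 5)*(v + 2)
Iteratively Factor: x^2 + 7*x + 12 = (x + 4)*(x + 3)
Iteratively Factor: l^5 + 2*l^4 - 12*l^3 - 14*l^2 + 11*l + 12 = (l - 1)*(l^4 + 3*l^3 - 9*l^2 - 23*l - 12) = (l - 1)*(l + 4)*(l^3 - l^2 - 5*l - 3) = (l - 3)*(l - 1)*(l + 4)*(l^2 + 2*l + 1) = (l - 3)*(l - 1)*(l + 1)*(l + 4)*(l + 1)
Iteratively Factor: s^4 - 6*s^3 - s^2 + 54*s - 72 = (s + 3)*(s^3 - 9*s^2 + 26*s - 24) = (s - 4)*(s + 3)*(s^2 - 5*s + 6) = (s - 4)*(s - 2)*(s + 3)*(s - 3)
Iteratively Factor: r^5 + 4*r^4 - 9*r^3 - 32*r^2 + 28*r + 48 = (r - 2)*(r^4 + 6*r^3 + 3*r^2 - 26*r - 24) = (r - 2)*(r + 4)*(r^3 + 2*r^2 - 5*r - 6) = (r - 2)*(r + 1)*(r + 4)*(r^2 + r - 6) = (r - 2)^2*(r + 1)*(r + 4)*(r + 3)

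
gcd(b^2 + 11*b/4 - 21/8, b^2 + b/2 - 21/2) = b + 7/2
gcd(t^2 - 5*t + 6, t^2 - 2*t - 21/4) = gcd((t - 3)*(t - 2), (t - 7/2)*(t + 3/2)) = 1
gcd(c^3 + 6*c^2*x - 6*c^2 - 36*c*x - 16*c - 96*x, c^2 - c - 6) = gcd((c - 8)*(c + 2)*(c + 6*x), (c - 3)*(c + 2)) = c + 2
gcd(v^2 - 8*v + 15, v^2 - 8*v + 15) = v^2 - 8*v + 15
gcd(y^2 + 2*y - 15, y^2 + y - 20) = y + 5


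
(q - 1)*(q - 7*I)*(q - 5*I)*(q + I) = q^4 - q^3 - 11*I*q^3 - 23*q^2 + 11*I*q^2 + 23*q - 35*I*q + 35*I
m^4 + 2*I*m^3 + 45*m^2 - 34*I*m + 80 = (m - 5*I)*(m - 2*I)*(m + I)*(m + 8*I)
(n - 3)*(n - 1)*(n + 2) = n^3 - 2*n^2 - 5*n + 6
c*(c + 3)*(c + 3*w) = c^3 + 3*c^2*w + 3*c^2 + 9*c*w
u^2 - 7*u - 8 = (u - 8)*(u + 1)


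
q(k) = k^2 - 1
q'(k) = 2*k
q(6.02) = 35.24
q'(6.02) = 12.04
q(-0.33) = -0.89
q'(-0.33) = -0.66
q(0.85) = -0.28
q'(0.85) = 1.70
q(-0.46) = -0.79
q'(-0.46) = -0.92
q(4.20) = 16.64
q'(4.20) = 8.40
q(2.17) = 3.71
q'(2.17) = 4.34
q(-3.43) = 10.76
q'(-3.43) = -6.86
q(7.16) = 50.27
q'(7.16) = 14.32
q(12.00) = 143.00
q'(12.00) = 24.00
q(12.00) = 143.00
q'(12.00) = 24.00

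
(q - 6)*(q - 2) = q^2 - 8*q + 12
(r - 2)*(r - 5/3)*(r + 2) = r^3 - 5*r^2/3 - 4*r + 20/3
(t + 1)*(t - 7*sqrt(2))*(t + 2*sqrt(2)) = t^3 - 5*sqrt(2)*t^2 + t^2 - 28*t - 5*sqrt(2)*t - 28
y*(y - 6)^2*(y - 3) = y^4 - 15*y^3 + 72*y^2 - 108*y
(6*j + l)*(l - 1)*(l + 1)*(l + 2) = 6*j*l^3 + 12*j*l^2 - 6*j*l - 12*j + l^4 + 2*l^3 - l^2 - 2*l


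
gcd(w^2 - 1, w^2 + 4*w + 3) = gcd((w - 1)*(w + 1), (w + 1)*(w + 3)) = w + 1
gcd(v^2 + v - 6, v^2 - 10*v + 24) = 1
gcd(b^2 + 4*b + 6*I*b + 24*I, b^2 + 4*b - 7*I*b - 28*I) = b + 4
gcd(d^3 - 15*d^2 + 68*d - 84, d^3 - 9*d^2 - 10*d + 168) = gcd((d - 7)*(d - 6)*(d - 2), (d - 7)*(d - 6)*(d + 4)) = d^2 - 13*d + 42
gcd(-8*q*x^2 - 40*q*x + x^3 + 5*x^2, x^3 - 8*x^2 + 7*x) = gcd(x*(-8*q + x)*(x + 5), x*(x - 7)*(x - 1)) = x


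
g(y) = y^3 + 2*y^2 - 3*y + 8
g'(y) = 3*y^2 + 4*y - 3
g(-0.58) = 10.22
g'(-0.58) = -4.31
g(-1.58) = 13.79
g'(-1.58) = -1.83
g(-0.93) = 11.72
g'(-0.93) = -4.13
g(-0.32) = 9.13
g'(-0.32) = -3.97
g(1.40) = 10.46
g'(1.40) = 8.48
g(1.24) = 9.26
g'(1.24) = 6.57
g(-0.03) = 8.09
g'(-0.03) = -3.12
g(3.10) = 47.71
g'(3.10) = 38.23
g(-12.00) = -1396.00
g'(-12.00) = 381.00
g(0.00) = 8.00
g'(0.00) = -3.00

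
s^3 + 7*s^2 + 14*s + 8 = (s + 1)*(s + 2)*(s + 4)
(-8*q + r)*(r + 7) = -8*q*r - 56*q + r^2 + 7*r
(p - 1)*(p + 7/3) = p^2 + 4*p/3 - 7/3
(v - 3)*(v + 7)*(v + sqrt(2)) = v^3 + sqrt(2)*v^2 + 4*v^2 - 21*v + 4*sqrt(2)*v - 21*sqrt(2)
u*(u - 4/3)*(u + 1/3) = u^3 - u^2 - 4*u/9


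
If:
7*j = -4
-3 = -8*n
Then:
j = -4/7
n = 3/8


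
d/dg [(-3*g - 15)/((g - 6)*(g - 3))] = 3*(g^2 + 10*g - 63)/(g^4 - 18*g^3 + 117*g^2 - 324*g + 324)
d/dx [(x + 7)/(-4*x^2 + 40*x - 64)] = (-x^2 + 10*x + 2*(x - 5)*(x + 7) - 16)/(4*(x^2 - 10*x + 16)^2)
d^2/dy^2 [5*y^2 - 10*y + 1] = 10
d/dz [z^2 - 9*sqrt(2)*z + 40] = 2*z - 9*sqrt(2)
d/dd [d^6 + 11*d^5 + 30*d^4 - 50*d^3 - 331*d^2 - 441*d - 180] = 6*d^5 + 55*d^4 + 120*d^3 - 150*d^2 - 662*d - 441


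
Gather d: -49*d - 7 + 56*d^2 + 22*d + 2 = 56*d^2 - 27*d - 5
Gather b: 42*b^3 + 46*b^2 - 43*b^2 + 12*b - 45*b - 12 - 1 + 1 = 42*b^3 + 3*b^2 - 33*b - 12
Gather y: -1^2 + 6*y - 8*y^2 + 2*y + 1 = -8*y^2 + 8*y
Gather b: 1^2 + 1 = 2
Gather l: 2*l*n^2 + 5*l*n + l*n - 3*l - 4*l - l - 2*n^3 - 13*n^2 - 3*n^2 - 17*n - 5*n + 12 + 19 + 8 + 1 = l*(2*n^2 + 6*n - 8) - 2*n^3 - 16*n^2 - 22*n + 40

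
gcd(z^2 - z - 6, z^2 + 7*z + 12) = 1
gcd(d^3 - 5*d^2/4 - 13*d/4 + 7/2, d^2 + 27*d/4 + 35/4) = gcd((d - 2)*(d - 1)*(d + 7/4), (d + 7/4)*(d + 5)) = d + 7/4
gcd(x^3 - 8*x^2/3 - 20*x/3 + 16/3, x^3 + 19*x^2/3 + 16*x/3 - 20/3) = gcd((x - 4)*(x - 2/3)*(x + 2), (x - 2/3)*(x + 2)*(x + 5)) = x^2 + 4*x/3 - 4/3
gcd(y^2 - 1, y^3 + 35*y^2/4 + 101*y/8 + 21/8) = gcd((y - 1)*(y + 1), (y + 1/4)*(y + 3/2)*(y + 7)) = 1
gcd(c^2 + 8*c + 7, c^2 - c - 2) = c + 1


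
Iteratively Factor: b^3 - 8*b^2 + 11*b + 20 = (b - 5)*(b^2 - 3*b - 4) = (b - 5)*(b - 4)*(b + 1)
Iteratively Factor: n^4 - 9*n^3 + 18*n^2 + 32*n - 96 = (n + 2)*(n^3 - 11*n^2 + 40*n - 48) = (n - 4)*(n + 2)*(n^2 - 7*n + 12) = (n - 4)*(n - 3)*(n + 2)*(n - 4)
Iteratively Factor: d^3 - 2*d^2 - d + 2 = (d + 1)*(d^2 - 3*d + 2) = (d - 1)*(d + 1)*(d - 2)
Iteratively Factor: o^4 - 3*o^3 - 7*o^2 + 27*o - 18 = (o - 2)*(o^3 - o^2 - 9*o + 9) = (o - 2)*(o + 3)*(o^2 - 4*o + 3) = (o - 3)*(o - 2)*(o + 3)*(o - 1)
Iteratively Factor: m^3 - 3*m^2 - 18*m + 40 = (m - 2)*(m^2 - m - 20) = (m - 5)*(m - 2)*(m + 4)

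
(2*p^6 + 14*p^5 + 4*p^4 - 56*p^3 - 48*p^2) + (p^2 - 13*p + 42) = 2*p^6 + 14*p^5 + 4*p^4 - 56*p^3 - 47*p^2 - 13*p + 42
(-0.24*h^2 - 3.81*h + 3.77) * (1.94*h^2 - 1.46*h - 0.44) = -0.4656*h^4 - 7.041*h^3 + 12.982*h^2 - 3.8278*h - 1.6588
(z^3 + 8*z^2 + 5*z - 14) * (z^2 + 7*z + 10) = z^5 + 15*z^4 + 71*z^3 + 101*z^2 - 48*z - 140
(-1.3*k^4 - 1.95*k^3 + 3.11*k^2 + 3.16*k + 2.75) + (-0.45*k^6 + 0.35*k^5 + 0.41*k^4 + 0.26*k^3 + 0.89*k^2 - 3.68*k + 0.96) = -0.45*k^6 + 0.35*k^5 - 0.89*k^4 - 1.69*k^3 + 4.0*k^2 - 0.52*k + 3.71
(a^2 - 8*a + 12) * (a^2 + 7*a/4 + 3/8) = a^4 - 25*a^3/4 - 13*a^2/8 + 18*a + 9/2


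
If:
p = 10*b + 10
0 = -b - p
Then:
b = -10/11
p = 10/11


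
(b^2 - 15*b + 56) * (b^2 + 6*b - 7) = b^4 - 9*b^3 - 41*b^2 + 441*b - 392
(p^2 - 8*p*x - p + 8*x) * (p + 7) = p^3 - 8*p^2*x + 6*p^2 - 48*p*x - 7*p + 56*x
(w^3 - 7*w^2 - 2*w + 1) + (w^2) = w^3 - 6*w^2 - 2*w + 1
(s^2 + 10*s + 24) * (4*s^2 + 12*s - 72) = 4*s^4 + 52*s^3 + 144*s^2 - 432*s - 1728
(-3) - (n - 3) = -n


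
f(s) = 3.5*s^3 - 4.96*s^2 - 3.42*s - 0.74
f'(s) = 10.5*s^2 - 9.92*s - 3.42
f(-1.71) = -26.90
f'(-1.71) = 44.25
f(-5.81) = -834.73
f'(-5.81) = 408.65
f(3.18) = 50.78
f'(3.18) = 71.21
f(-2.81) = -107.95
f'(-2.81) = 107.36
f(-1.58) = -21.52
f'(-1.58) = 38.47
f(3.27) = 57.42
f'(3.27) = 76.42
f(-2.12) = -49.13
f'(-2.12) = 64.80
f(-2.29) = -60.95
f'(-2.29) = 74.36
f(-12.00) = -6721.94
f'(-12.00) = 1627.62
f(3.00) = 38.86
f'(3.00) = 61.32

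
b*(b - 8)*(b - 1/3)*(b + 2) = b^4 - 19*b^3/3 - 14*b^2 + 16*b/3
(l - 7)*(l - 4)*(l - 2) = l^3 - 13*l^2 + 50*l - 56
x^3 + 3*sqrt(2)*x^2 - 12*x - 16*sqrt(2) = (x - 2*sqrt(2))*(x + sqrt(2))*(x + 4*sqrt(2))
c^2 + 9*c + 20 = (c + 4)*(c + 5)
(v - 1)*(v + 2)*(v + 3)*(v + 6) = v^4 + 10*v^3 + 25*v^2 - 36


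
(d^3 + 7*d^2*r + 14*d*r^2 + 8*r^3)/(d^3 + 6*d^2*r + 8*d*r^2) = (d + r)/d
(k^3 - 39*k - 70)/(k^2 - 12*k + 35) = (k^2 + 7*k + 10)/(k - 5)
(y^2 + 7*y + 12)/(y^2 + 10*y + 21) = (y + 4)/(y + 7)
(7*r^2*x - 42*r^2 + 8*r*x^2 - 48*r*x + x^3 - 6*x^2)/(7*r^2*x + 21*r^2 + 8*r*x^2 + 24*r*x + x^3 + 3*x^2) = (x - 6)/(x + 3)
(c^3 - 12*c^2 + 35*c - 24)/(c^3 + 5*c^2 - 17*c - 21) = (c^2 - 9*c + 8)/(c^2 + 8*c + 7)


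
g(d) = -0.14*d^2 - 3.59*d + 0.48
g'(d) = -0.28*d - 3.59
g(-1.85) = 6.64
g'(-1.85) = -3.07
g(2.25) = -8.31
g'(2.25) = -4.22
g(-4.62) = 14.08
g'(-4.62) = -2.30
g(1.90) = -6.85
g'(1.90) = -4.12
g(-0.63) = 2.69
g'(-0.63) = -3.41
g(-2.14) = 7.52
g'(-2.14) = -2.99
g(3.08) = -11.91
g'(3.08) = -4.45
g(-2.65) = 9.01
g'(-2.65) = -2.85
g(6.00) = -26.10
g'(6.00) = -5.27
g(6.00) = -26.10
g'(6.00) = -5.27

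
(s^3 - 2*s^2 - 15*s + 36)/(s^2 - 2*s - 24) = (s^2 - 6*s + 9)/(s - 6)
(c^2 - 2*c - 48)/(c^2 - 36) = (c - 8)/(c - 6)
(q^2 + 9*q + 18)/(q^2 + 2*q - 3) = (q + 6)/(q - 1)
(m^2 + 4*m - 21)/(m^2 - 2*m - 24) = (-m^2 - 4*m + 21)/(-m^2 + 2*m + 24)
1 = 1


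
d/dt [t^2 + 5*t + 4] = 2*t + 5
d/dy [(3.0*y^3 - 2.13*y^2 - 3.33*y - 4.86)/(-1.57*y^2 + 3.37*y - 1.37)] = (-4.71*y^4 + 20.22*y^3 - 24.7362*y^2 - 9.4242*y + 20.9403)/(2.4649*y^4 - 10.5818*y^3 + 15.6587*y^2 - 9.2338*y + 1.8769)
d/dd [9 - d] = -1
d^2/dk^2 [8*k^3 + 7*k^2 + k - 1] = 48*k + 14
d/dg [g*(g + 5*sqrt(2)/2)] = 2*g + 5*sqrt(2)/2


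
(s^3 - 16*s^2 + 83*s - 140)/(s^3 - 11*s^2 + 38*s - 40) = (s - 7)/(s - 2)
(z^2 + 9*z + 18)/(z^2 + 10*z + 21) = (z + 6)/(z + 7)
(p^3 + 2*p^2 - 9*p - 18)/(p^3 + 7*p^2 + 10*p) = (p^2 - 9)/(p*(p + 5))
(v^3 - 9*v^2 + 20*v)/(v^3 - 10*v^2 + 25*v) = (v - 4)/(v - 5)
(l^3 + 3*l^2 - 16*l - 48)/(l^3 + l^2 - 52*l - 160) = (l^2 - l - 12)/(l^2 - 3*l - 40)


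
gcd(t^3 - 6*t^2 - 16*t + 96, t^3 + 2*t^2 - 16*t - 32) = t^2 - 16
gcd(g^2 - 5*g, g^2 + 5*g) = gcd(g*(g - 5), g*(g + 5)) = g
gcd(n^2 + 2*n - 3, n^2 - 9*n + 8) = n - 1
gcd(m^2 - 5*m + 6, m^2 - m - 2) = m - 2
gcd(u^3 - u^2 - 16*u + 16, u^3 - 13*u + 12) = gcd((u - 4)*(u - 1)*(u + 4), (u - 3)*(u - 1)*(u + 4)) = u^2 + 3*u - 4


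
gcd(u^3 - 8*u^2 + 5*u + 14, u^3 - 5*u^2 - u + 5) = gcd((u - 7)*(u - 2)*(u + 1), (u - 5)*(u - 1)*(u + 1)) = u + 1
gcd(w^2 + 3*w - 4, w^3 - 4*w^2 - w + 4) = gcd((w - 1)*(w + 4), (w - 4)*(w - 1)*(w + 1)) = w - 1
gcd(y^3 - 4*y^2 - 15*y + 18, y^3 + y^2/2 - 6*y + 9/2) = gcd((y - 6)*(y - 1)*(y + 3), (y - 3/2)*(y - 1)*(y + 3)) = y^2 + 2*y - 3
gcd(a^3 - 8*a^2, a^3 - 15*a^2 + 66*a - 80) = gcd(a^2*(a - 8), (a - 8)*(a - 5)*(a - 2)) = a - 8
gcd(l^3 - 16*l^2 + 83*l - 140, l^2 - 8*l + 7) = l - 7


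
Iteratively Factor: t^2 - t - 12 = (t - 4)*(t + 3)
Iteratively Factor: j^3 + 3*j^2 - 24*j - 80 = (j - 5)*(j^2 + 8*j + 16) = (j - 5)*(j + 4)*(j + 4)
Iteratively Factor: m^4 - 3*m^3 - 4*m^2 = (m)*(m^3 - 3*m^2 - 4*m) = m*(m + 1)*(m^2 - 4*m) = m*(m - 4)*(m + 1)*(m)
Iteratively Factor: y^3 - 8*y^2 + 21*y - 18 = (y - 3)*(y^2 - 5*y + 6) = (y - 3)*(y - 2)*(y - 3)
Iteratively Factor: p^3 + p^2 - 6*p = (p)*(p^2 + p - 6) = p*(p + 3)*(p - 2)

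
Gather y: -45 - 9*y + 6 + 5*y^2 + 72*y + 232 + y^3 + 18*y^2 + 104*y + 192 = y^3 + 23*y^2 + 167*y + 385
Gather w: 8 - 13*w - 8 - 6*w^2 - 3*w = -6*w^2 - 16*w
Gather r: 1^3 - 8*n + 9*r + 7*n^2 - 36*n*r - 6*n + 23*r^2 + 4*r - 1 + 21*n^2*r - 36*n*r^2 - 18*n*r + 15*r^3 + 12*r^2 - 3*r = 7*n^2 - 14*n + 15*r^3 + r^2*(35 - 36*n) + r*(21*n^2 - 54*n + 10)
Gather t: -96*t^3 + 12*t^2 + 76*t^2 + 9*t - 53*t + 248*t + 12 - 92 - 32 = -96*t^3 + 88*t^2 + 204*t - 112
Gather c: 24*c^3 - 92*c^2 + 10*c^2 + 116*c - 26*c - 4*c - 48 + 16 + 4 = 24*c^3 - 82*c^2 + 86*c - 28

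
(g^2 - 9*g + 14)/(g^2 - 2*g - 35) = (g - 2)/(g + 5)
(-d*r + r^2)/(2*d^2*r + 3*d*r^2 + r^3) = (-d + r)/(2*d^2 + 3*d*r + r^2)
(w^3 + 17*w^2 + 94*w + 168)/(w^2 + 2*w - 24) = (w^2 + 11*w + 28)/(w - 4)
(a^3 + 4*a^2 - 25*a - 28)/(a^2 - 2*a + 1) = (a^3 + 4*a^2 - 25*a - 28)/(a^2 - 2*a + 1)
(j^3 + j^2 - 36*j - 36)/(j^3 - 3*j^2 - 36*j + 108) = (j + 1)/(j - 3)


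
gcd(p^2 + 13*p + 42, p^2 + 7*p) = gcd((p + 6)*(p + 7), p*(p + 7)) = p + 7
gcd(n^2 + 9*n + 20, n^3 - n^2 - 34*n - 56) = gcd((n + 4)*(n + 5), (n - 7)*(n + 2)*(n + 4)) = n + 4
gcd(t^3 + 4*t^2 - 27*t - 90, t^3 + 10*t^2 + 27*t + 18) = t^2 + 9*t + 18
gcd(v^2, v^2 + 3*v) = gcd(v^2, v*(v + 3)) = v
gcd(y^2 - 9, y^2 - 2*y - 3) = y - 3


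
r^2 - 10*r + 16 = (r - 8)*(r - 2)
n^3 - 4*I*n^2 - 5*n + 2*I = (n - 2*I)*(n - I)^2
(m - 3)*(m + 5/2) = m^2 - m/2 - 15/2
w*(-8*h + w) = -8*h*w + w^2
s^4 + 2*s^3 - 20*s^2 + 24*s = s*(s - 2)^2*(s + 6)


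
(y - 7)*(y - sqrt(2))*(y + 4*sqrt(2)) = y^3 - 7*y^2 + 3*sqrt(2)*y^2 - 21*sqrt(2)*y - 8*y + 56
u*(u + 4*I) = u^2 + 4*I*u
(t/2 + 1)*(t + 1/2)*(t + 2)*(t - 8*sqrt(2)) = t^4/2 - 4*sqrt(2)*t^3 + 9*t^3/4 - 18*sqrt(2)*t^2 + 3*t^2 - 24*sqrt(2)*t + t - 8*sqrt(2)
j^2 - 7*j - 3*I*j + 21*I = (j - 7)*(j - 3*I)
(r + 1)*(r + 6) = r^2 + 7*r + 6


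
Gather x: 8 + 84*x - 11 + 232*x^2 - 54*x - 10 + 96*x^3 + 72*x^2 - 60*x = 96*x^3 + 304*x^2 - 30*x - 13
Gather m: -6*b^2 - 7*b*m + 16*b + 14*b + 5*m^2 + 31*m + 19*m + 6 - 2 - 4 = -6*b^2 + 30*b + 5*m^2 + m*(50 - 7*b)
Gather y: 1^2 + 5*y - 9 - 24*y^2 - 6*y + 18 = -24*y^2 - y + 10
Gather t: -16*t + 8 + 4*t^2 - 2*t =4*t^2 - 18*t + 8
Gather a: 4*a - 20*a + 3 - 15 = -16*a - 12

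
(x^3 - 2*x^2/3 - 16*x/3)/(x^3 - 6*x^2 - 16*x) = (x - 8/3)/(x - 8)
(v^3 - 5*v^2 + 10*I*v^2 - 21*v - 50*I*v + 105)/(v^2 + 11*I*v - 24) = (v^2 + v*(-5 + 7*I) - 35*I)/(v + 8*I)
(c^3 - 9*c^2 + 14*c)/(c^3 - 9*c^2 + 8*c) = (c^2 - 9*c + 14)/(c^2 - 9*c + 8)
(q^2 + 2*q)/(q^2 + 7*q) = (q + 2)/(q + 7)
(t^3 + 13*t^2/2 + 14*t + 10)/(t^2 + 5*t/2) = t + 4 + 4/t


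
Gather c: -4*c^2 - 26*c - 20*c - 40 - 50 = -4*c^2 - 46*c - 90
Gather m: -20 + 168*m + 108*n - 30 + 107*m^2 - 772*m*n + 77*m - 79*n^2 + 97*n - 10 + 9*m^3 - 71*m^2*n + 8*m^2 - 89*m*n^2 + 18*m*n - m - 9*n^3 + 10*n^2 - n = 9*m^3 + m^2*(115 - 71*n) + m*(-89*n^2 - 754*n + 244) - 9*n^3 - 69*n^2 + 204*n - 60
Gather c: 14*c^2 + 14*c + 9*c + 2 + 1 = 14*c^2 + 23*c + 3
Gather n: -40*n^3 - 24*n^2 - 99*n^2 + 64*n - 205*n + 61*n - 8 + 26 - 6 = -40*n^3 - 123*n^2 - 80*n + 12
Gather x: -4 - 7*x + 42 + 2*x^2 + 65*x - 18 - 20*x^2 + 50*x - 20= -18*x^2 + 108*x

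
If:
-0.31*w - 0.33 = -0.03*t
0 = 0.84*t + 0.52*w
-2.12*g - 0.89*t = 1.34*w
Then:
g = 0.37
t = 0.62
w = -1.00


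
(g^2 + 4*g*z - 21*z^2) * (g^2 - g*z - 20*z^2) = g^4 + 3*g^3*z - 45*g^2*z^2 - 59*g*z^3 + 420*z^4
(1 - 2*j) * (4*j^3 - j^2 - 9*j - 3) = -8*j^4 + 6*j^3 + 17*j^2 - 3*j - 3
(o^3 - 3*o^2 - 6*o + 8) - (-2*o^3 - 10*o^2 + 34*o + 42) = 3*o^3 + 7*o^2 - 40*o - 34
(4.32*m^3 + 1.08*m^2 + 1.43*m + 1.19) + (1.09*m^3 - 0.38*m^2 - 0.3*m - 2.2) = 5.41*m^3 + 0.7*m^2 + 1.13*m - 1.01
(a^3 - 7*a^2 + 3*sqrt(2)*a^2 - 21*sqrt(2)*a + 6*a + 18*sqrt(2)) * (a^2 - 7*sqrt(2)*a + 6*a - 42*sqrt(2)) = a^5 - 4*sqrt(2)*a^4 - a^4 - 78*a^3 + 4*sqrt(2)*a^3 + 78*a^2 + 144*sqrt(2)*a^2 - 144*sqrt(2)*a + 1512*a - 1512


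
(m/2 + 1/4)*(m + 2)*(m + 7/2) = m^3/2 + 3*m^2 + 39*m/8 + 7/4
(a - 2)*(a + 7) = a^2 + 5*a - 14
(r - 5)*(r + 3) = r^2 - 2*r - 15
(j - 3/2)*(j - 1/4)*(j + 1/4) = j^3 - 3*j^2/2 - j/16 + 3/32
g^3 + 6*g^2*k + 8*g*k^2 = g*(g + 2*k)*(g + 4*k)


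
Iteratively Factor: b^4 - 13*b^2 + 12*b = (b + 4)*(b^3 - 4*b^2 + 3*b) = (b - 1)*(b + 4)*(b^2 - 3*b) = (b - 3)*(b - 1)*(b + 4)*(b)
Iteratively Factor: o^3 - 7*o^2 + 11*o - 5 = (o - 1)*(o^2 - 6*o + 5) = (o - 1)^2*(o - 5)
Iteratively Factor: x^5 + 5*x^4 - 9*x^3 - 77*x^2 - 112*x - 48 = (x + 1)*(x^4 + 4*x^3 - 13*x^2 - 64*x - 48) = (x + 1)^2*(x^3 + 3*x^2 - 16*x - 48) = (x + 1)^2*(x + 4)*(x^2 - x - 12) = (x + 1)^2*(x + 3)*(x + 4)*(x - 4)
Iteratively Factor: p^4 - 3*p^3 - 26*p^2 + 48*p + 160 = (p - 4)*(p^3 + p^2 - 22*p - 40) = (p - 4)*(p + 4)*(p^2 - 3*p - 10) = (p - 4)*(p + 2)*(p + 4)*(p - 5)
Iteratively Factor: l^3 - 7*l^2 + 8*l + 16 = (l - 4)*(l^2 - 3*l - 4) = (l - 4)^2*(l + 1)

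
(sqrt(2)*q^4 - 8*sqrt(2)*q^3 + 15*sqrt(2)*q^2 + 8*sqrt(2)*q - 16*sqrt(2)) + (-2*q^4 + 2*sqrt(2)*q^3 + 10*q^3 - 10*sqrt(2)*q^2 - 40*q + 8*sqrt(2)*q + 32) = -2*q^4 + sqrt(2)*q^4 - 6*sqrt(2)*q^3 + 10*q^3 + 5*sqrt(2)*q^2 - 40*q + 16*sqrt(2)*q - 16*sqrt(2) + 32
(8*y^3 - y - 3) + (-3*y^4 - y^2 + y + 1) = -3*y^4 + 8*y^3 - y^2 - 2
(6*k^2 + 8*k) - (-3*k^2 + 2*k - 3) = 9*k^2 + 6*k + 3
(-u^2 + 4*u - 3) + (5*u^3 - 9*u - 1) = 5*u^3 - u^2 - 5*u - 4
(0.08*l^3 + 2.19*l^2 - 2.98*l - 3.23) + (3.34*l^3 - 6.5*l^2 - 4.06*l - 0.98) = 3.42*l^3 - 4.31*l^2 - 7.04*l - 4.21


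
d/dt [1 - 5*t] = -5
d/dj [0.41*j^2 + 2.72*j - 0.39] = 0.82*j + 2.72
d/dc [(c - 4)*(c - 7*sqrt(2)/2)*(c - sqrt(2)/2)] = 3*c^2 - 8*sqrt(2)*c - 8*c + 7/2 + 16*sqrt(2)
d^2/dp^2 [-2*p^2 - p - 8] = -4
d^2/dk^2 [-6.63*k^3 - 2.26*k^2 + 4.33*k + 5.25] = -39.78*k - 4.52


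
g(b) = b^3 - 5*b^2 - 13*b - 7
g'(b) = 3*b^2 - 10*b - 13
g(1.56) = -35.65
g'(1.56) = -21.30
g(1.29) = -29.94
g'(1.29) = -20.91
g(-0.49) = -1.95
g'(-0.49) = -7.38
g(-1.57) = -2.78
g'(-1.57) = 10.09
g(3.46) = -70.42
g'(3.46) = -11.69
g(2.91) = -62.53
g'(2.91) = -16.70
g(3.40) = -69.70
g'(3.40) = -12.32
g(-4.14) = -109.84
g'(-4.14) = 79.82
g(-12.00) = -2299.00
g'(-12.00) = 539.00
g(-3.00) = -40.00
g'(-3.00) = 44.00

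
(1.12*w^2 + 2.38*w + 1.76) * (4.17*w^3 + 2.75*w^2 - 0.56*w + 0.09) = 4.6704*w^5 + 13.0046*w^4 + 13.257*w^3 + 3.608*w^2 - 0.7714*w + 0.1584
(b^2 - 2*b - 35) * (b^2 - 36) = b^4 - 2*b^3 - 71*b^2 + 72*b + 1260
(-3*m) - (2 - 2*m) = -m - 2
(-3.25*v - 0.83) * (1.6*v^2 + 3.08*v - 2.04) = -5.2*v^3 - 11.338*v^2 + 4.0736*v + 1.6932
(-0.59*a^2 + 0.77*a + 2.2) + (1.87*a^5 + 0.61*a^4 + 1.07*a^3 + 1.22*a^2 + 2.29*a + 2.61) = 1.87*a^5 + 0.61*a^4 + 1.07*a^3 + 0.63*a^2 + 3.06*a + 4.81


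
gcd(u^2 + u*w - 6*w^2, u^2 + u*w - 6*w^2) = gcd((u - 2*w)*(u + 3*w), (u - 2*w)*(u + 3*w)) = u^2 + u*w - 6*w^2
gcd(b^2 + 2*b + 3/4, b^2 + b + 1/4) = b + 1/2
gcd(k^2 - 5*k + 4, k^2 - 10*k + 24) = k - 4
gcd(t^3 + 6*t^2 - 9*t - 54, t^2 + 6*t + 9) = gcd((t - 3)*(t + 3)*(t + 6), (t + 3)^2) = t + 3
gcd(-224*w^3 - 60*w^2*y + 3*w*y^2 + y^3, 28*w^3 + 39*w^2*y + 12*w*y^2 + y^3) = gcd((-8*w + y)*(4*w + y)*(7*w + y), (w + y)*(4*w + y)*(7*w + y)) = 28*w^2 + 11*w*y + y^2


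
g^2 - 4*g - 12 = (g - 6)*(g + 2)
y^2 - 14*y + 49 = (y - 7)^2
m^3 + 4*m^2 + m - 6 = (m - 1)*(m + 2)*(m + 3)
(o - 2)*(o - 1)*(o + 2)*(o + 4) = o^4 + 3*o^3 - 8*o^2 - 12*o + 16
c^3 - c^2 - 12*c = c*(c - 4)*(c + 3)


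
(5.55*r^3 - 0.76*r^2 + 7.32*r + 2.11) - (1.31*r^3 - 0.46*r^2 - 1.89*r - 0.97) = 4.24*r^3 - 0.3*r^2 + 9.21*r + 3.08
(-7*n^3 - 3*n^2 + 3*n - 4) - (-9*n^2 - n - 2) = -7*n^3 + 6*n^2 + 4*n - 2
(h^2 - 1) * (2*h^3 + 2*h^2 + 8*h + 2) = 2*h^5 + 2*h^4 + 6*h^3 - 8*h - 2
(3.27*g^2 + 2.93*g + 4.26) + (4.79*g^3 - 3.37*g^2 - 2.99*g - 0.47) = 4.79*g^3 - 0.1*g^2 - 0.0600000000000001*g + 3.79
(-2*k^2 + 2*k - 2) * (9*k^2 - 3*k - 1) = -18*k^4 + 24*k^3 - 22*k^2 + 4*k + 2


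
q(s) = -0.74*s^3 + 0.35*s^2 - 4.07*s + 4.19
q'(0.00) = -4.07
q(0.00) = 4.19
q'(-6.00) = -88.19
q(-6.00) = 201.05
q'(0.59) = -4.43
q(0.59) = 1.76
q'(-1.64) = -11.19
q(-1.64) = 15.07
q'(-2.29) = -17.31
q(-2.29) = 24.23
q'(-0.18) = -4.27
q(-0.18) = 4.94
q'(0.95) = -5.41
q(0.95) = 0.00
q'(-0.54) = -5.10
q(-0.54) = 6.61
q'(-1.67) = -11.43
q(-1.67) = 15.41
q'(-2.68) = -21.89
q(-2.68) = 31.86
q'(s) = -2.22*s^2 + 0.7*s - 4.07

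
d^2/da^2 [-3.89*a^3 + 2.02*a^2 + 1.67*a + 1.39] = 4.04 - 23.34*a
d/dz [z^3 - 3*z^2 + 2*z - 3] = 3*z^2 - 6*z + 2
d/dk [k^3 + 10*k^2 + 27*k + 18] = 3*k^2 + 20*k + 27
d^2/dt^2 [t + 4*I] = 0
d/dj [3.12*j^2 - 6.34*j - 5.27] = 6.24*j - 6.34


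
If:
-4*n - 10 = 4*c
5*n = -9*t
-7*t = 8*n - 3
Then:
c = -239/74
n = 27/37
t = -15/37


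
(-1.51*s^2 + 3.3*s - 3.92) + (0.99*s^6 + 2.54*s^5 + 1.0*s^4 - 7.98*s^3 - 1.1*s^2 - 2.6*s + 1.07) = 0.99*s^6 + 2.54*s^5 + 1.0*s^4 - 7.98*s^3 - 2.61*s^2 + 0.7*s - 2.85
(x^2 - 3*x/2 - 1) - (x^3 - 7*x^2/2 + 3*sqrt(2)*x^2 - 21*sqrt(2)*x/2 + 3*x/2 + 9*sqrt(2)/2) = -x^3 - 3*sqrt(2)*x^2 + 9*x^2/2 - 3*x + 21*sqrt(2)*x/2 - 9*sqrt(2)/2 - 1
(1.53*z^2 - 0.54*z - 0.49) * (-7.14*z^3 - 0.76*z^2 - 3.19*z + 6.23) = -10.9242*z^5 + 2.6928*z^4 - 0.9717*z^3 + 11.6269*z^2 - 1.8011*z - 3.0527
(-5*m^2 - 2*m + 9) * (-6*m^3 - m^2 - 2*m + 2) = 30*m^5 + 17*m^4 - 42*m^3 - 15*m^2 - 22*m + 18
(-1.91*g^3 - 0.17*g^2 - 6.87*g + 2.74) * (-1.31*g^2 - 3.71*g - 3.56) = 2.5021*g^5 + 7.3088*g^4 + 16.43*g^3 + 22.5035*g^2 + 14.2918*g - 9.7544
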